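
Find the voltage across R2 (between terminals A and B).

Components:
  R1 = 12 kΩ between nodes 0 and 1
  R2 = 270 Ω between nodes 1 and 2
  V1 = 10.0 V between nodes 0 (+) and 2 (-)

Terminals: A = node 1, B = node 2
R1 and R2 are in series across V1 (node 0 → node 1 → node 2), and the output A–B is taken across R2, so this is a voltage divider.
Series current: I = V1/(R1 + R2) = 10/(12000 + 270) = 10/12270 = 0.000815 A
V_R2 = I × R2 = V1 × R2/(R1 + R2) = 10 × 270/12270 = 0.22 V

Final answer: 0.22 V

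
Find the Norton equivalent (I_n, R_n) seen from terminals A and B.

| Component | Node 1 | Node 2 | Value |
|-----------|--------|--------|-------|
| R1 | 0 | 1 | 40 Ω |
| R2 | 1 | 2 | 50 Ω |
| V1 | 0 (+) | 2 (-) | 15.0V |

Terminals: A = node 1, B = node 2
Find the Thévenin equivalent first; then I_n = V_th/R_th and R_n = R_th.
Step 1 — V_th is the open-circuit voltage V_A - V_B (nothing connected across the terminals).
Nodal analysis, taking node 2 as the 0 V reference.
Source V1 fixes V_0 = 15 V.
KCL at each unknown node (sum of currents leaving = 0; resistances in Ω):
  Node 1: (V_1 - 15)/40 + (V_1 - 0)/50 = 0
Collecting terms: 0.045 × V_1 = 0.375  =>  V_1 = 8.333 V
V_th = V_1 - V_2 = 8.333 - 0 = 8.333 V
Step 2 — R_th: zero the source — replace V1 by a short circuit (node 2 merges into node 0) — and find the resistance seen between A (node 1) and B (node 0).
Reduce the network between node 1 (A) and node 0 (B) by series/parallel combination:
  Rp1 = R1 ‖ R2 (parallel, both between nodes 0 and 1) = 1/(1/40 + 1/50) = 22.22 Ω
R_th = 22.22 Ω
I_n = V_th/R_th = 8.333/22.22 = 0.375 A, and R_n = R_th = 22.22 Ω

Final answer: I_n = 0.375 A, R_n = 22.22 Ω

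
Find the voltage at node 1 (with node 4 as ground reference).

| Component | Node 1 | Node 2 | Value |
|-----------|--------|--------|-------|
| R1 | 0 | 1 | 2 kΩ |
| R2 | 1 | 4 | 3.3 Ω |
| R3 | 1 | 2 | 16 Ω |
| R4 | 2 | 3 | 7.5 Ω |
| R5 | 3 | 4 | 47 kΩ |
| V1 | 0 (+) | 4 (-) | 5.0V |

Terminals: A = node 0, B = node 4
Nodal analysis, taking node 4 as the 0 V reference.
Source V1 fixes V_0 = 5 V.
KCL at each unknown node (sum of currents leaving = 0; resistances in Ω):
  Node 1: (V_1 - 5)/2000 + (V_1 - 0)/3.3 + (V_1 - V_2)/16 = 0
  Node 2: (V_2 - V_1)/16 + (V_2 - V_3)/7.5 = 0
  Node 3: (V_3 - V_2)/7.5 + (V_3 - 0)/47000 = 0
Collecting terms (coefficients in siemens):
  0.366·V_1 - 0.0625·V_2 = 0.0025
  0.1958·V_2 - 0.0625·V_1 - 0.1333·V_3 = 0
  0.1334·V_3 - 0.1333·V_2 = 0
Solving these 3 simultaneous equations (Gaussian elimination) gives:
  V_1 = 0.008236 V, V_2 = 0.008233 V, V_3 = 0.008232 V
The requested potential is V_1 = 0.008236 V.

Final answer: V_1 = 0.008236 V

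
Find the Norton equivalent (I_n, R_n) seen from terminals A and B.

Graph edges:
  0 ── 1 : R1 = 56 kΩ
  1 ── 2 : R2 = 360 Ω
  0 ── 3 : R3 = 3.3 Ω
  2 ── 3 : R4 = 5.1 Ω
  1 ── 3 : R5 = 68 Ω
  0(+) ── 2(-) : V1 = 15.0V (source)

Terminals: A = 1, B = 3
Find the Thévenin equivalent first; then I_n = V_th/R_th and R_n = R_th.
Step 1 — V_th is the open-circuit voltage V_A - V_B (nothing connected across the terminals).
Nodal analysis, taking node 2 as the 0 V reference.
Source V1 fixes V_0 = 15 V.
KCL at each unknown node (sum of currents leaving = 0; resistances in Ω):
  Node 1: (V_1 - 15)/56000 + (V_1 - 0)/360 + (V_1 - V_3)/68 = 0
  Node 3: (V_3 - 15)/3.3 + (V_3 - 0)/5.1 + (V_3 - V_1)/68 = 0
Collecting terms (coefficients in siemens):
  0.0175·V_1 - 0.01471·V_3 = 0.0002679
  0.5138·V_3 - 0.01471·V_1 = 4.545
Determinant D = (0.0175)(0.5138) - (-0.01471)(-0.01471) = 0.008776
V_1 = [(0.0002679)(0.5138) - (-0.01471)(4.545)]/D = 7.632 V
V_3 = [(0.0175)(4.545) - (0.0002679)(-0.01471)]/D = 9.065 V
V_th = V_1 - V_3 = 7.632 - 9.065 = -1.433 V
Step 2 — R_th: zero the source — replace V1 by a short circuit (node 2 merges into node 0) — and find the resistance seen between A (node 1) and B (node 3).
Reduce the network between node 1 (A) and node 3 (B) by series/parallel combination:
  Rp1 = R1 ‖ R2 (parallel, both between nodes 0 and 1) = 1/(1/56000 + 1/360) = 357.7 Ω
  Rp2 = R3 ‖ R4 (parallel, both between nodes 0 and 3) = 1/(1/3.3 + 1/5.1) = 2.004 Ω
  Rs1 = Rp1 + Rp2 (series, joined only at node 0) = 357.7 + 2.004 = 359.7 Ω
  Rp3 = R5 ‖ Rs1 (parallel, both between nodes 1 and 3) = 1/(1/68 + 1/359.7) = 57.19 Ω
R_th = 57.19 Ω
I_n = V_th/R_th = -1.433/57.19 = -0.02505 A, and R_n = R_th = 57.19 Ω

Final answer: I_n = -0.02505 A, R_n = 57.19 Ω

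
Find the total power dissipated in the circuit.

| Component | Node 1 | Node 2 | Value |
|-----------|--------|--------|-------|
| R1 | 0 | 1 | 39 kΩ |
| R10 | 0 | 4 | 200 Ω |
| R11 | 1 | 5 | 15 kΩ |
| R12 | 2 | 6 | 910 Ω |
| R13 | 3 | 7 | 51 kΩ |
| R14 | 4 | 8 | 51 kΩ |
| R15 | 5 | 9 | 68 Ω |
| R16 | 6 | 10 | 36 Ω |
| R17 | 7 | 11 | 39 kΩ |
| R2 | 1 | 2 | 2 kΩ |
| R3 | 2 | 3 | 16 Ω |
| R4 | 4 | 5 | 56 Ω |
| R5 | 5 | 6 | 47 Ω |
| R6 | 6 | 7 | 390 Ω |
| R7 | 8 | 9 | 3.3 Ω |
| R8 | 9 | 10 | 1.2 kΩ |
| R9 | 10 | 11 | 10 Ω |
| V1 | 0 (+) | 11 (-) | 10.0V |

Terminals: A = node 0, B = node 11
Nodal analysis, taking node 11 as the 0 V reference.
Source V1 fixes V_0 = 10 V.
KCL at each unknown node (sum of currents leaving = 0; resistances in Ω):
  Node 1: (V_1 - 10)/39000 + (V_1 - V_2)/2000 + (V_1 - V_5)/15000 = 0
  Node 2: (V_2 - V_1)/2000 + (V_2 - V_3)/16 + (V_2 - V_6)/910 = 0
  Node 3: (V_3 - V_2)/16 + (V_3 - V_7)/51000 = 0
  Node 4: (V_4 - V_5)/56 + (V_4 - 10)/200 + (V_4 - V_8)/51000 = 0
  Node 5: (V_5 - V_4)/56 + (V_5 - V_6)/47 + (V_5 - V_1)/15000 + (V_5 - V_9)/68 = 0
  Node 6: (V_6 - V_5)/47 + (V_6 - V_7)/390 + (V_6 - V_2)/910 + (V_6 - V_10)/36 = 0
  Node 7: (V_7 - V_6)/390 + (V_7 - V_3)/51000 + (V_7 - 0)/39000 = 0
  Node 8: (V_8 - V_9)/3.3 + (V_8 - V_4)/51000 = 0
  Node 9: (V_9 - V_8)/3.3 + (V_9 - V_10)/1200 + (V_9 - V_5)/68 = 0
  Node 10: (V_10 - V_9)/1200 + (V_10 - 0)/10 + (V_10 - V_6)/36 = 0
Collecting terms (coefficients in siemens):
  0.0005923·V_1 - 0.0005·V_2 - 0.00006667·V_5 = 0.0002564
  0.0641·V_2 - 0.0005·V_1 - 0.0625·V_3 - 0.001099·V_6 = 0
  0.06252·V_3 - 0.0625·V_2 - 0.00001961·V_7 = 0
  0.02288·V_4 - 0.01786·V_5 - 0.00001961·V_8 = 0.05
  0.05391·V_5 - 0.00006667·V_1 - 0.01786·V_4 - 0.02128·V_6 - 0.01471·V_9 = 0
  0.05272·V_6 - 0.001099·V_2 - 0.02128·V_5 - 0.002564·V_7 - 0.02778·V_10 = 0
  0.002609·V_7 - 0.00001961·V_3 - 0.002564·V_6 = 0
  0.303·V_8 - 0.00001961·V_4 - 0.303·V_9 = 0
  0.3186·V_9 - 0.01471·V_5 - 0.303·V_8 - 0.0008333·V_10 = 0
  0.1286·V_10 - 0.02778·V_6 - 0.0008333·V_9 = 0
Solving these 10 simultaneous equations (Gaussian elimination) gives:
  V_1 = 1.986 V, V_2 = 1.498 V, V_3 = 1.498 V, V_4 = 4.187 V
  V_5 = 2.561 V, V_6 = 1.281 V, V_7 = 1.27 V, V_8 = 2.441 V
  V_9 = 2.441 V, V_10 = 0.2924 V
Power in each resistor, P = (ΔV)²/R:
  P_R1 = (10 - 1.986)²/39000 = 0.001647 W
  P_R2 = (1.986 - 1.498)²/2000 = 0.0001189 W
  P_R3 = (1.498 - 1.498)²/16 = 0.0000000003216 W
  P_R4 = (4.187 - 2.561)²/56 = 0.0472 W
  P_R5 = (2.561 - 1.281)²/47 = 0.03487 W
  P_R6 = (1.281 - 1.27)²/390 = 0.0000003073 W
  P_R7 = (2.441 - 2.441)²/3.3 = 0.000000003864 W
  P_R8 = (2.441 - 0.2924)²/1200 = 0.003848 W
  P_R9 = (0.2924 - 0)²/10 = 0.00855 W
  P_R10 = (10 - 4.187)²/200 = 0.169 W
  P_R11 = (1.986 - 2.561)²/15000 = 0.00002203 W
  P_R12 = (1.498 - 1.281)²/910 = 0.00005212 W
  P_R13 = (1.498 - 1.27)²/51000 = 0.000001025 W
  P_R14 = (4.187 - 2.441)²/51000 = 0.00005972 W
  P_R15 = (2.561 - 2.441)²/68 = 0.0002098 W
  P_R16 = (1.281 - 0.2924)²/36 = 0.02712 W
  P_R17 = (1.27 - 0)²/39000 = 0.00004133 W
P_total = P_R1 + P_R2 + P_R3 + P_R4 + P_R5 + P_R6 + P_R7 + P_R8 + P_R9 + P_R10 + P_R11 + P_R12 + P_R13 + P_R14 + P_R15 + P_R16 + P_R17 = 0.2927 W

Final answer: 0.2927 W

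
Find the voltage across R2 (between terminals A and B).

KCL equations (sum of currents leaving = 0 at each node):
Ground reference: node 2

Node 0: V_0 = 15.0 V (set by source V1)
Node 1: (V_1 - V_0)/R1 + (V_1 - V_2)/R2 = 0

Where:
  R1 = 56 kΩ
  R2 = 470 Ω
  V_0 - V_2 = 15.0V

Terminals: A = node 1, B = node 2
R1 and R2 are in series across V1 (node 0 → node 1 → node 2), and the output A–B is taken across R2, so this is a voltage divider.
Series current: I = V1/(R1 + R2) = 15/(56000 + 470) = 15/56470 = 0.0002656 A
V_R2 = I × R2 = V1 × R2/(R1 + R2) = 15 × 470/56470 = 0.1248 V

Final answer: 0.1248 V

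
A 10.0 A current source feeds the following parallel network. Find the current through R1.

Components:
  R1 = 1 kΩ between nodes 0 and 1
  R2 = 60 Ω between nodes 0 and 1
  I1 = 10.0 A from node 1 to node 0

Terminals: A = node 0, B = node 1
All resistors sit directly between nodes 0 and 1, so they are in parallel and share one voltage V; the full source current 10 A splits among them.
1/R_par = 1/1000 + 1/60 = 0.01767 S  =>  R_par = 56.6 Ω
V = I × R_par = 10 × 56.6 = 566 V
I_R1 = V/R1 = 566/1000 = 0.566 A

Final answer: 0.566 A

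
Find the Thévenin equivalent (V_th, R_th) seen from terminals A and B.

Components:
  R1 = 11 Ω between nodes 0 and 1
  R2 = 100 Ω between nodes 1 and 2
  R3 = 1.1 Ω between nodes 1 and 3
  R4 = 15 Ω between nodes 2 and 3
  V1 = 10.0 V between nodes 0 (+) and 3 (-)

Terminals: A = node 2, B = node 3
Step 1 — V_th is the open-circuit voltage V_A - V_B (nothing connected across the terminals).
Nodal analysis, taking node 3 as the 0 V reference.
Source V1 fixes V_0 = 10 V.
KCL at each unknown node (sum of currents leaving = 0; resistances in Ω):
  Node 1: (V_1 - 10)/11 + (V_1 - V_2)/100 + (V_1 - 0)/1.1 = 0
  Node 2: (V_2 - V_1)/100 + (V_2 - 0)/15 = 0
Collecting terms (coefficients in siemens):
  1.01·V_1 - 0.01·V_2 = 0.9091
  0.07667·V_2 - 0.01·V_1 = 0
Determinant D = (1.01)(0.07667) - (-0.01)(-0.01) = 0.07733
V_1 = [(0.9091)(0.07667) - (-0.01)(0)]/D = 0.9013 V
V_2 = [(1.01)(0) - (0.9091)(-0.01)]/D = 0.1176 V
V_th = V_2 - V_3 = 0.1176 - 0 = 0.1176 V
Step 2 — R_th: zero the source — replace V1 by a short circuit (node 3 merges into node 0) — and find the resistance seen between A (node 2) and B (node 0).
Reduce the network between node 2 (A) and node 0 (B) by series/parallel combination:
  Rp1 = R1 ‖ R3 (parallel, both between nodes 0 and 1) = 1/(1/11 + 1/1.1) = 1 Ω
  Rs1 = R2 + Rp1 (series, joined only at node 1) = 100 + 1 = 101 Ω
  Rp2 = R4 ‖ Rs1 (parallel, both between nodes 0 and 2) = 1/(1/15 + 1/101) = 13.06 Ω
R_th = 13.06 Ω

Final answer: V_th = 0.1176 V, R_th = 13.06 Ω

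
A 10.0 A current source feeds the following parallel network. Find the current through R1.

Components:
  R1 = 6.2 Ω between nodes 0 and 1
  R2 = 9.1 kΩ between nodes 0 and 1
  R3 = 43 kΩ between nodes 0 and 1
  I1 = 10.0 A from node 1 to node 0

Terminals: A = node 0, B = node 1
All resistors sit directly between nodes 0 and 1, so they are in parallel and share one voltage V; the full source current 10 A splits among them.
1/R_par = 1/6.2 + 1/9100 + 1/43000 = 0.1614 S  =>  R_par = 6.195 Ω
V = I × R_par = 10 × 6.195 = 61.95 V
I_R1 = V/R1 = 61.95/6.2 = 9.992 A

Final answer: 9.992 A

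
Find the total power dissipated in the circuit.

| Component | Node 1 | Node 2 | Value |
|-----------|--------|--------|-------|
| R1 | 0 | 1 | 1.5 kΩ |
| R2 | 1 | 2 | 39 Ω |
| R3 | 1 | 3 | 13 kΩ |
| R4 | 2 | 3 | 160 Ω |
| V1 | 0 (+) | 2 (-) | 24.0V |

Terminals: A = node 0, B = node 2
Nodal analysis, taking node 2 as the 0 V reference.
Source V1 fixes V_0 = 24 V.
KCL at each unknown node (sum of currents leaving = 0; resistances in Ω):
  Node 1: (V_1 - 24)/1500 + (V_1 - 0)/39 + (V_1 - V_3)/13000 = 0
  Node 3: (V_3 - V_1)/13000 + (V_3 - 0)/160 = 0
Collecting terms (coefficients in siemens):
  0.02638·V_1 - 0.00007692·V_3 = 0.016
  0.006327·V_3 - 0.00007692·V_1 = 0
Determinant D = (0.02638)(0.006327) - (-0.00007692)(-0.00007692) = 0.0001669
V_1 = [(0.016)(0.006327) - (-0.00007692)(0)]/D = 0.6064 V
V_3 = [(0.02638)(0) - (0.016)(-0.00007692)]/D = 0.007373 V
Power in each resistor, P = (ΔV)²/R:
  P_R1 = (24 - 0.6064)²/1500 = 0.3648 W
  P_R2 = (0.6064 - 0)²/39 = 0.00943 W
  P_R3 = (0.6064 - 0.007373)²/13000 = 0.00002761 W
  P_R4 = (0 - 0.007373)²/160 = 0.0000003398 W
P_total = P_R1 + P_R2 + P_R3 + P_R4 = 0.3743 W

Final answer: 0.3743 W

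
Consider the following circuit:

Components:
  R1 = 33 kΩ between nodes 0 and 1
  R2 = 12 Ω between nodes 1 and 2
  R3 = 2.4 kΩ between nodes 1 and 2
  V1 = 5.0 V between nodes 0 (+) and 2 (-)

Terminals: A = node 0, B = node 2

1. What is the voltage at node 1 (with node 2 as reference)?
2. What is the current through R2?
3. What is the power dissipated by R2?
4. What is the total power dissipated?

Nodal analysis, taking node 2 as the 0 V reference.
Source V1 fixes V_0 = 5 V.
KCL at each unknown node (sum of currents leaving = 0; resistances in Ω):
  Node 1: (V_1 - 5)/33000 + (V_1 - 0)/12 + (V_1 - 0)/2400 = 0
Collecting terms: 0.08378 × V_1 = 0.0001515  =>  V_1 = 0.001808 V
Part 1:
  Read off the nodal solution: V_1 = 0.001808 V
Part 2:
  I_R2 = (V_1 - V_2)/R2 = (0.001808 - 0)/12 = 0.0001507 A
  Magnitude: I_R2 = 0.0001507 A
Part 3:
  I_R2 = (V_1 - V_2)/R2 = (0.001808 - 0)/12 = 0.0001507 A
  P_R2 = I_R2² × R2 = (0.0001507)² × 12 = 0.0000002726 W
Part 4:
  Power in each resistor, P = (ΔV)²/R:
    P_R1 = (5 - 0.001808)²/33000 = 0.000757 W
    P_R2 = (0.001808 - 0)²/12 = 0.0000002726 W
    P_R3 = (0.001808 - 0)²/2400 = 0.000000001363 W
  P_total = P_R1 + P_R2 + P_R3 = 0.0007573 W

Final answers:
1. V_1 = 0.001808 V
2. I_R2 = 0.0001507 A
3. P_R2 = 2.726e-07 W
4. P_total = 0.0007573 W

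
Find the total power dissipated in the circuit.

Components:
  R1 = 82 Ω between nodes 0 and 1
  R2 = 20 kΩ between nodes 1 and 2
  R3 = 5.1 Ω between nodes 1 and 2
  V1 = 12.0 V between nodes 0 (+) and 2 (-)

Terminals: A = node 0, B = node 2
Nodal analysis, taking node 2 as the 0 V reference.
Source V1 fixes V_0 = 12 V.
KCL at each unknown node (sum of currents leaving = 0; resistances in Ω):
  Node 1: (V_1 - 12)/82 + (V_1 - 0)/20000 + (V_1 - 0)/5.1 = 0
Collecting terms: 0.2083 × V_1 = 0.1463  =>  V_1 = 0.7025 V
Power in each resistor, P = (ΔV)²/R:
  P_R1 = (12 - 0.7025)²/82 = 1.557 W
  P_R2 = (0.7025 - 0)²/20000 = 0.00002467 W
  P_R3 = (0.7025 - 0)²/5.1 = 0.09676 W
P_total = P_R1 + P_R2 + P_R3 = 1.653 W

Final answer: 1.653 W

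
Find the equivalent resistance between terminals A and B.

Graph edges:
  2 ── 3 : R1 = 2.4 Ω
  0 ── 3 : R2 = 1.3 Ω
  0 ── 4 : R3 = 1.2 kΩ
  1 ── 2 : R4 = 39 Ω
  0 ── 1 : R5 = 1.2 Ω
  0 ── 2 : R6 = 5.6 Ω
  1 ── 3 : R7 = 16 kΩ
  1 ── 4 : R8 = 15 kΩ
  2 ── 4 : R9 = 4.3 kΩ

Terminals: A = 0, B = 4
The network is not a plain series/parallel combination. Inject a 1 A test current into terminal A (node 0) and return it from terminal B (node 4); then R_eq = V_A / (1 A).
Nodal analysis, taking node 4 as the 0 V reference.
Current source I_test pushes 1 A into node 0 and draws it out of node 4.
KCL at each unknown node (sum of currents leaving = 0; resistances in Ω):
  Node 0: (V_0 - V_3)/1.3 + (V_0 - 0)/1200 + (V_0 - V_1)/1.2 + (V_0 - V_2)/5.6 - 1 = 0
  Node 1: (V_1 - V_0)/1.2 + (V_1 - V_2)/39 + (V_1 - V_3)/16000 + (V_1 - 0)/15000 = 0
  Node 2: (V_2 - V_0)/5.6 + (V_2 - V_1)/39 + (V_2 - V_3)/2.4 + (V_2 - 0)/4300 = 0
  Node 3: (V_3 - V_0)/1.3 + (V_3 - V_1)/16000 + (V_3 - V_2)/2.4 = 0
Collecting terms (coefficients in siemens):
  1.782·V_0 - 0.8333·V_1 - 0.1786·V_2 - 0.7692·V_3 = 1
  0.8591·V_1 - 0.8333·V_0 - 0.02564·V_2 - 0.0000625·V_3 = 0
  0.6211·V_2 - 0.1786·V_0 - 0.02564·V_1 - 0.4167·V_3 = 0
  1.186·V_3 - 0.7692·V_0 - 0.0000625·V_1 - 0.4167·V_2 = 0
Solving these 4 simultaneous equations (Gaussian elimination) gives:
  V_0 = 883.1 V, V_1 = 883 V, V_2 = 882.6 V, V_3 = 882.9 V
R_eq = V_0 / 1 A = 883.1 Ω

Final answer: 883.1 Ω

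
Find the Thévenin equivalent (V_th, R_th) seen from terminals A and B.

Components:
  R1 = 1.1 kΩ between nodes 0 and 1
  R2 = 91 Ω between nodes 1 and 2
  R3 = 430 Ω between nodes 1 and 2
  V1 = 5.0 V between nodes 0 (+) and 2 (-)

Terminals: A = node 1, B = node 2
Step 1 — V_th is the open-circuit voltage V_A - V_B (nothing connected across the terminals).
Nodal analysis, taking node 2 as the 0 V reference.
Source V1 fixes V_0 = 5 V.
KCL at each unknown node (sum of currents leaving = 0; resistances in Ω):
  Node 1: (V_1 - 5)/1100 + (V_1 - 0)/91 + (V_1 - 0)/430 = 0
Collecting terms: 0.01422 × V_1 = 0.004545  =>  V_1 = 0.3196 V
V_th = V_1 - V_2 = 0.3196 - 0 = 0.3196 V
Step 2 — R_th: zero the source — replace V1 by a short circuit (node 2 merges into node 0) — and find the resistance seen between A (node 1) and B (node 0).
Reduce the network between node 1 (A) and node 0 (B) by series/parallel combination:
  Rp1 = R1 ‖ R2 ‖ R3 (parallel, all between nodes 0 and 1) = 1/(1/1100 + 1/91 + 1/430) = 70.31 Ω
R_th = 70.31 Ω

Final answer: V_th = 0.3196 V, R_th = 70.31 Ω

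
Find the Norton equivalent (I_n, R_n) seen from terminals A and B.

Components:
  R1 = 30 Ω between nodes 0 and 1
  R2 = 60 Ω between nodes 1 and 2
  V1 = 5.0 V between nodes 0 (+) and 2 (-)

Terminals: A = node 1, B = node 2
Find the Thévenin equivalent first; then I_n = V_th/R_th and R_n = R_th.
Step 1 — V_th is the open-circuit voltage V_A - V_B (nothing connected across the terminals).
Nodal analysis, taking node 2 as the 0 V reference.
Source V1 fixes V_0 = 5 V.
KCL at each unknown node (sum of currents leaving = 0; resistances in Ω):
  Node 1: (V_1 - 5)/30 + (V_1 - 0)/60 = 0
Collecting terms: 0.05 × V_1 = 0.1667  =>  V_1 = 3.333 V
V_th = V_1 - V_2 = 3.333 - 0 = 3.333 V
Step 2 — R_th: zero the source — replace V1 by a short circuit (node 2 merges into node 0) — and find the resistance seen between A (node 1) and B (node 0).
Reduce the network between node 1 (A) and node 0 (B) by series/parallel combination:
  Rp1 = R1 ‖ R2 (parallel, both between nodes 0 and 1) = 1/(1/30 + 1/60) = 20 Ω
R_th = 20 Ω
I_n = V_th/R_th = 3.333/20 = 0.1667 A, and R_n = R_th = 20 Ω

Final answer: I_n = 0.1667 A, R_n = 20 Ω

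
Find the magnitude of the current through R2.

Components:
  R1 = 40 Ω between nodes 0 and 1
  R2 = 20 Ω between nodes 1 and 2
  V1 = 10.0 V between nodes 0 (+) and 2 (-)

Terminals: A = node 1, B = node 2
Nodal analysis, taking node 2 as the 0 V reference.
Source V1 fixes V_0 = 10 V.
KCL at each unknown node (sum of currents leaving = 0; resistances in Ω):
  Node 1: (V_1 - 10)/40 + (V_1 - 0)/20 = 0
Collecting terms: 0.075 × V_1 = 0.25  =>  V_1 = 3.333 V
I_R2 = (V_1 - V_2)/R2 = (3.333 - 0)/20 = 0.1667 A
|I_R2| = 0.1667 A

Final answer: |I_R2| = 0.1667 A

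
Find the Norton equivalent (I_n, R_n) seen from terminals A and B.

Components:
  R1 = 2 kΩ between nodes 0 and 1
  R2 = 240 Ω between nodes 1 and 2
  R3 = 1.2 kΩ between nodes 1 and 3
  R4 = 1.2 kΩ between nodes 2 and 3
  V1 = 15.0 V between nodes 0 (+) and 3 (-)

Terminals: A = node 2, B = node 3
Find the Thévenin equivalent first; then I_n = V_th/R_th and R_n = R_th.
Step 1 — V_th is the open-circuit voltage V_A - V_B (nothing connected across the terminals).
Nodal analysis, taking node 3 as the 0 V reference.
Source V1 fixes V_0 = 15 V.
KCL at each unknown node (sum of currents leaving = 0; resistances in Ω):
  Node 1: (V_1 - 15)/2000 + (V_1 - V_2)/240 + (V_1 - 0)/1200 = 0
  Node 2: (V_2 - V_1)/240 + (V_2 - 0)/1200 = 0
Collecting terms (coefficients in siemens):
  0.0055·V_1 - 0.004167·V_2 = 0.0075
  0.005·V_2 - 0.004167·V_1 = 0
Determinant D = (0.0055)(0.005) - (-0.004167)(-0.004167) = 0.00001014
V_1 = [(0.0075)(0.005) - (-0.004167)(0)]/D = 3.699 V
V_2 = [(0.0055)(0) - (0.0075)(-0.004167)]/D = 3.082 V
V_th = V_2 - V_3 = 3.082 - 0 = 3.082 V
Step 2 — R_th: zero the source — replace V1 by a short circuit (node 3 merges into node 0) — and find the resistance seen between A (node 2) and B (node 0).
Reduce the network between node 2 (A) and node 0 (B) by series/parallel combination:
  Rp1 = R1 ‖ R3 (parallel, both between nodes 0 and 1) = 1/(1/2000 + 1/1200) = 750 Ω
  Rs1 = R2 + Rp1 (series, joined only at node 1) = 240 + 750 = 990 Ω
  Rp2 = R4 ‖ Rs1 (parallel, both between nodes 0 and 2) = 1/(1/1200 + 1/990) = 542.5 Ω
R_th = 542.5 Ω
I_n = V_th/R_th = 3.082/542.5 = 0.005682 A, and R_n = R_th = 542.5 Ω

Final answer: I_n = 0.005682 A, R_n = 542.5 Ω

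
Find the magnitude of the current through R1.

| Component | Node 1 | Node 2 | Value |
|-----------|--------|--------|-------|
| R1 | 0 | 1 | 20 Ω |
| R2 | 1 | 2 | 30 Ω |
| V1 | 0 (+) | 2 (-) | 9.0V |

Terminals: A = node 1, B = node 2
Nodal analysis, taking node 2 as the 0 V reference.
Source V1 fixes V_0 = 9 V.
KCL at each unknown node (sum of currents leaving = 0; resistances in Ω):
  Node 1: (V_1 - 9)/20 + (V_1 - 0)/30 = 0
Collecting terms: 0.08333 × V_1 = 0.45  =>  V_1 = 5.4 V
I_R1 = (V_0 - V_1)/R1 = (9 - 5.4)/20 = 0.18 A
|I_R1| = 0.18 A

Final answer: |I_R1| = 0.18 A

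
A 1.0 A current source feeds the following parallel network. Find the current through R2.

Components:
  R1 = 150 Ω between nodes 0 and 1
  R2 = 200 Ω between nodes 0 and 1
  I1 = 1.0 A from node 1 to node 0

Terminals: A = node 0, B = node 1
All resistors sit directly between nodes 0 and 1, so they are in parallel and share one voltage V; the full source current 1 A splits among them.
1/R_par = 1/150 + 1/200 = 0.01167 S  =>  R_par = 85.71 Ω
V = I × R_par = 1 × 85.71 = 85.71 V
I_R2 = V/R2 = 85.71/200 = 0.4286 A

Final answer: 0.4286 A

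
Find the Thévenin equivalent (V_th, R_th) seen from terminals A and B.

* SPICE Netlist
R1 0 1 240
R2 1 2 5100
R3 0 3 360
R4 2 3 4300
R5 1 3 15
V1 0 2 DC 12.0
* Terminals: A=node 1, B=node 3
Step 1 — V_th is the open-circuit voltage V_A - V_B (nothing connected across the terminals).
Nodal analysis, taking node 2 as the 0 V reference.
Source V1 fixes V_0 = 12 V.
KCL at each unknown node (sum of currents leaving = 0; resistances in Ω):
  Node 1: (V_1 - 12)/240 + (V_1 - 0)/5100 + (V_1 - V_3)/15 = 0
  Node 3: (V_3 - 12)/360 + (V_3 - 0)/4300 + (V_3 - V_1)/15 = 0
Collecting terms (coefficients in siemens):
  0.07103·V_1 - 0.06667·V_3 = 0.05
  0.06968·V_3 - 0.06667·V_1 = 0.03333
Determinant D = (0.07103)(0.06968) - (-0.06667)(-0.06667) = 0.0005047
V_1 = [(0.05)(0.06968) - (-0.06667)(0.03333)]/D = 11.31 V
V_3 = [(0.07103)(0.03333) - (0.05)(-0.06667)]/D = 11.3 V
V_th = V_1 - V_3 = 11.31 - 11.3 = 0.01009 V
Step 2 — R_th: zero the source — replace V1 by a short circuit (node 2 merges into node 0) — and find the resistance seen between A (node 1) and B (node 3).
Reduce the network between node 1 (A) and node 3 (B) by series/parallel combination:
  Rp1 = R1 ‖ R2 (parallel, both between nodes 0 and 1) = 1/(1/240 + 1/5100) = 229.2 Ω
  Rp2 = R3 ‖ R4 (parallel, both between nodes 0 and 3) = 1/(1/360 + 1/4300) = 332.2 Ω
  Rs1 = Rp1 + Rp2 (series, joined only at node 0) = 229.2 + 332.2 = 561.4 Ω
  Rp3 = R5 ‖ Rs1 (parallel, both between nodes 1 and 3) = 1/(1/15 + 1/561.4) = 14.61 Ω
R_th = 14.61 Ω

Final answer: V_th = 0.01009 V, R_th = 14.61 Ω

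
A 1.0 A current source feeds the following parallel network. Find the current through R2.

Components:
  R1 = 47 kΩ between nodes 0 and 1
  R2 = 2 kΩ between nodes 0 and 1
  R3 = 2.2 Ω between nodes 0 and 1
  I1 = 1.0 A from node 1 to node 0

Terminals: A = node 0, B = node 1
All resistors sit directly between nodes 0 and 1, so they are in parallel and share one voltage V; the full source current 1 A splits among them.
1/R_par = 1/47000 + 1/2000 + 1/2.2 = 0.4551 S  =>  R_par = 2.197 Ω
V = I × R_par = 1 × 2.197 = 2.197 V
I_R2 = V/R2 = 2.197/2000 = 0.001099 A

Final answer: 0.001099 A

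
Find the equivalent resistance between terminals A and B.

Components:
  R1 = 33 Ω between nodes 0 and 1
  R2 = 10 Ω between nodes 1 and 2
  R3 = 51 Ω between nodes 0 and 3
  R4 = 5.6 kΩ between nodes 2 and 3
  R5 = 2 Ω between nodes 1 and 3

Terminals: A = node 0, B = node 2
The network is not a plain series/parallel combination. Inject a 1 A test current into terminal A (node 0) and return it from terminal B (node 2); then R_eq = V_A / (1 A).
Nodal analysis, taking node 2 as the 0 V reference.
Current source I_test pushes 1 A into node 0 and draws it out of node 2.
KCL at each unknown node (sum of currents leaving = 0; resistances in Ω):
  Node 0: (V_0 - V_1)/33 + (V_0 - V_3)/51 - 1 = 0
  Node 1: (V_1 - V_0)/33 + (V_1 - 0)/10 + (V_1 - V_3)/2 = 0
  Node 3: (V_3 - V_0)/51 + (V_3 - V_1)/2 + (V_3 - 0)/5600 = 0
Collecting terms (coefficients in siemens):
  0.04991·V_0 - 0.0303·V_1 - 0.01961·V_3 = 1
  0.6303·V_1 - 0.0303·V_0 - 0.5·V_3 = 0
  0.5198·V_3 - 0.01961·V_0 - 0.5·V_1 = 0
Solving these 3 simultaneous equations (Gaussian elimination) gives:
  V_0 = 30.32 V, V_1 = 9.981 V, V_3 = 10.74 V
R_eq = V_0 / 1 A = 30.32 Ω

Final answer: 30.32 Ω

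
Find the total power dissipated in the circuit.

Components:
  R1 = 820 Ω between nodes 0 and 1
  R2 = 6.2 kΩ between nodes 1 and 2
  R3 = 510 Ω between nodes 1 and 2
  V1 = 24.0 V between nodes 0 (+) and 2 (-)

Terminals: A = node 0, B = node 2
Nodal analysis, taking node 2 as the 0 V reference.
Source V1 fixes V_0 = 24 V.
KCL at each unknown node (sum of currents leaving = 0; resistances in Ω):
  Node 1: (V_1 - 24)/820 + (V_1 - 0)/6200 + (V_1 - 0)/510 = 0
Collecting terms: 0.003342 × V_1 = 0.02927  =>  V_1 = 8.759 V
Power in each resistor, P = (ΔV)²/R:
  P_R1 = (24 - 8.759)²/820 = 0.2833 W
  P_R2 = (8.759 - 0)²/6200 = 0.01237 W
  P_R3 = (8.759 - 0)²/510 = 0.1504 W
P_total = P_R1 + P_R2 + P_R3 = 0.4461 W

Final answer: 0.4461 W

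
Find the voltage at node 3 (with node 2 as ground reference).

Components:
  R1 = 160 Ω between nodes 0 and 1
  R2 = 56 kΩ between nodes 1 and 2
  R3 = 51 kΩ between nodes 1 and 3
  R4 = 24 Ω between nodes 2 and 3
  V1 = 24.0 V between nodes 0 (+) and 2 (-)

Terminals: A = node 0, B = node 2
Nodal analysis, taking node 2 as the 0 V reference.
Source V1 fixes V_0 = 24 V.
KCL at each unknown node (sum of currents leaving = 0; resistances in Ω):
  Node 1: (V_1 - 24)/160 + (V_1 - 0)/56000 + (V_1 - V_3)/51000 = 0
  Node 3: (V_3 - V_1)/51000 + (V_3 - 0)/24 = 0
Collecting terms (coefficients in siemens):
  0.006287·V_1 - 0.00001961·V_3 = 0.15
  0.04169·V_3 - 0.00001961·V_1 = 0
Determinant D = (0.006287)(0.04169) - (-0.00001961)(-0.00001961) = 0.0002621
V_1 = [(0.15)(0.04169) - (-0.00001961)(0)]/D = 23.86 V
V_3 = [(0.006287)(0) - (0.15)(-0.00001961)]/D = 0.01122 V
The requested potential is V_3 = 0.01122 V.

Final answer: V_3 = 0.01122 V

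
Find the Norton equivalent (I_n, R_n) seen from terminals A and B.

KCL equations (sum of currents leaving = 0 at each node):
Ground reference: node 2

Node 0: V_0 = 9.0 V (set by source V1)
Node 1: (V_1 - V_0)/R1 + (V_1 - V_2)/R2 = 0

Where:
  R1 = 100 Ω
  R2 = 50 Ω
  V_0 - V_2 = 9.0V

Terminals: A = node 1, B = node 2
Find the Thévenin equivalent first; then I_n = V_th/R_th and R_n = R_th.
Step 1 — V_th is the open-circuit voltage V_A - V_B (nothing connected across the terminals).
Nodal analysis, taking node 2 as the 0 V reference.
Source V1 fixes V_0 = 9 V.
KCL at each unknown node (sum of currents leaving = 0; resistances in Ω):
  Node 1: (V_1 - 9)/100 + (V_1 - 0)/50 = 0
Collecting terms: 0.03 × V_1 = 0.09  =>  V_1 = 3 V
V_th = V_1 - V_2 = 3 - 0 = 3 V
Step 2 — R_th: zero the source — replace V1 by a short circuit (node 2 merges into node 0) — and find the resistance seen between A (node 1) and B (node 0).
Reduce the network between node 1 (A) and node 0 (B) by series/parallel combination:
  Rp1 = R1 ‖ R2 (parallel, both between nodes 0 and 1) = 1/(1/100 + 1/50) = 33.33 Ω
R_th = 33.33 Ω
I_n = V_th/R_th = 3/33.33 = 0.09 A, and R_n = R_th = 33.33 Ω

Final answer: I_n = 0.09 A, R_n = 33.33 Ω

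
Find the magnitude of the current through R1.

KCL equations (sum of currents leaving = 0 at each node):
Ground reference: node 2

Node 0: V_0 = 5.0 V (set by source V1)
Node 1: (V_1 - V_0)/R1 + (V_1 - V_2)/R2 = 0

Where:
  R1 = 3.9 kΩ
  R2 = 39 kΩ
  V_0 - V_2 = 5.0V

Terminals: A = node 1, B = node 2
Nodal analysis, taking node 2 as the 0 V reference.
Source V1 fixes V_0 = 5 V.
KCL at each unknown node (sum of currents leaving = 0; resistances in Ω):
  Node 1: (V_1 - 5)/3900 + (V_1 - 0)/39000 = 0
Collecting terms: 0.0002821 × V_1 = 0.001282  =>  V_1 = 4.545 V
I_R1 = (V_0 - V_1)/R1 = (5 - 4.545)/3900 = 0.0001166 A
|I_R1| = 0.0001166 A

Final answer: |I_R1| = 0.0001166 A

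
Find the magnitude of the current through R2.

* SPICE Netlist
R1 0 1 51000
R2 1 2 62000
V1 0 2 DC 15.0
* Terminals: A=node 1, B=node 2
Nodal analysis, taking node 2 as the 0 V reference.
Source V1 fixes V_0 = 15 V.
KCL at each unknown node (sum of currents leaving = 0; resistances in Ω):
  Node 1: (V_1 - 15)/51000 + (V_1 - 0)/62000 = 0
Collecting terms: 0.00003574 × V_1 = 0.0002941  =>  V_1 = 8.23 V
I_R2 = (V_1 - V_2)/R2 = (8.23 - 0)/62000 = 0.0001327 A
|I_R2| = 0.0001327 A

Final answer: |I_R2| = 0.0001327 A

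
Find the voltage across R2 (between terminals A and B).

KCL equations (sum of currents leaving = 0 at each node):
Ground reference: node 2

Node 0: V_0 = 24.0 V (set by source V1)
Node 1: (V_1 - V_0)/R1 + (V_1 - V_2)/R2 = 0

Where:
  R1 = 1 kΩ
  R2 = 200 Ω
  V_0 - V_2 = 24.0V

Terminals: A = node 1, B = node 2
R1 and R2 are in series across V1 (node 0 → node 1 → node 2), and the output A–B is taken across R2, so this is a voltage divider.
Series current: I = V1/(R1 + R2) = 24/(1000 + 200) = 24/1200 = 0.02 A
V_R2 = I × R2 = V1 × R2/(R1 + R2) = 24 × 200/1200 = 4 V

Final answer: 4 V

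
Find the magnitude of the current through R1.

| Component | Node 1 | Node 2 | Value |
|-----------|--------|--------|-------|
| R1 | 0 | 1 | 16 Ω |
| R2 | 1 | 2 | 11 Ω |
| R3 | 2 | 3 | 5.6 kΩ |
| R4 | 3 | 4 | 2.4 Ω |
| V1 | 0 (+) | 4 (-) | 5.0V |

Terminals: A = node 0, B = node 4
Nodal analysis, taking node 4 as the 0 V reference.
Source V1 fixes V_0 = 5 V.
KCL at each unknown node (sum of currents leaving = 0; resistances in Ω):
  Node 1: (V_1 - 5)/16 + (V_1 - V_2)/11 = 0
  Node 2: (V_2 - V_1)/11 + (V_2 - V_3)/5600 = 0
  Node 3: (V_3 - V_2)/5600 + (V_3 - 0)/2.4 = 0
Collecting terms (coefficients in siemens):
  0.1534·V_1 - 0.09091·V_2 = 0.3125
  0.09109·V_2 - 0.09091·V_1 - 0.0001786·V_3 = 0
  0.4168·V_3 - 0.0001786·V_2 = 0
Solving these 3 simultaneous equations (Gaussian elimination) gives:
  V_1 = 4.986 V, V_2 = 4.976 V, V_3 = 0.002132 V
I_R1 = (V_0 - V_1)/R1 = (5 - 4.986)/16 = 0.0008882 A
|I_R1| = 0.0008882 A

Final answer: |I_R1| = 0.0008882 A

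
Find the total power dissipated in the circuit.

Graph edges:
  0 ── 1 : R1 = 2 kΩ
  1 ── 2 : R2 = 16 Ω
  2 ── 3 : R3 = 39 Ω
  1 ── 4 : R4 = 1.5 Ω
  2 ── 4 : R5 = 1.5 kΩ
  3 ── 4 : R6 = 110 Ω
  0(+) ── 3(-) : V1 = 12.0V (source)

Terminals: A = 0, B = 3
Nodal analysis, taking node 3 as the 0 V reference.
Source V1 fixes V_0 = 12 V.
KCL at each unknown node (sum of currents leaving = 0; resistances in Ω):
  Node 1: (V_1 - 12)/2000 + (V_1 - V_2)/16 + (V_1 - V_4)/1.5 = 0
  Node 2: (V_2 - V_1)/16 + (V_2 - 0)/39 + (V_2 - V_4)/1500 = 0
  Node 4: (V_4 - V_1)/1.5 + (V_4 - V_2)/1500 + (V_4 - 0)/110 = 0
Collecting terms (coefficients in siemens):
  0.7297·V_1 - 0.0625·V_2 - 0.6667·V_4 = 0.006
  0.08881·V_2 - 0.0625·V_1 - 0.0006667·V_4 = 0
  0.6764·V_4 - 0.6667·V_1 - 0.0006667·V_2 = 0
Solving these 3 simultaneous equations (Gaussian elimination) gives:
  V_1 = 0.2166 V, V_2 = 0.154 V, V_4 = 0.2136 V
Power in each resistor, P = (ΔV)²/R:
  P_R1 = (12 - 0.2166)²/2000 = 0.06942 W
  P_R2 = (0.2166 - 0.154)²/16 = 0.0002446 W
  P_R3 = (0.154 - 0)²/39 = 0.0006084 W
  P_R4 = (0.2166 - 0.2136)²/1.5 = 0.000005891 W
  P_R5 = (0.154 - 0.2136)²/1500 = 0.000002367 W
  P_R6 = (0 - 0.2136)²/110 = 0.0004149 W
P_total = P_R1 + P_R2 + P_R3 + P_R4 + P_R5 + P_R6 = 0.0707 W

Final answer: 0.0707 W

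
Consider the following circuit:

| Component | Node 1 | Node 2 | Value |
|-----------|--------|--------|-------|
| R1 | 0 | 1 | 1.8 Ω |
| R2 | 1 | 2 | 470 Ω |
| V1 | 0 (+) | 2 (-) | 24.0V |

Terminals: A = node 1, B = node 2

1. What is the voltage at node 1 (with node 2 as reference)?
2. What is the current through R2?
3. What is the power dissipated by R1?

Nodal analysis, taking node 2 as the 0 V reference.
Source V1 fixes V_0 = 24 V.
KCL at each unknown node (sum of currents leaving = 0; resistances in Ω):
  Node 1: (V_1 - 24)/1.8 + (V_1 - 0)/470 = 0
Collecting terms: 0.5577 × V_1 = 13.33  =>  V_1 = 23.91 V
Part 1:
  Read off the nodal solution: V_1 = 23.91 V
Part 2:
  I_R2 = (V_1 - V_2)/R2 = (23.91 - 0)/470 = 0.05087 A
  Magnitude: I_R2 = 0.05087 A
Part 3:
  I_R1 = (V_0 - V_1)/R1 = (24 - 23.91)/1.8 = 0.05087 A
  P_R1 = I_R1² × R1 = (0.05087)² × 1.8 = 0.004658 W

Final answers:
1. V_1 = 23.91 V
2. I_R2 = 0.05087 A
3. P_R1 = 0.004658 W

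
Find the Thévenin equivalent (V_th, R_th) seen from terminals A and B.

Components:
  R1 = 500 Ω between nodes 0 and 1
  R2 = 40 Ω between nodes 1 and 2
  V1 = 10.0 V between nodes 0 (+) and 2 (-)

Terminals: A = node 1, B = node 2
Step 1 — V_th is the open-circuit voltage V_A - V_B (nothing connected across the terminals).
Nodal analysis, taking node 2 as the 0 V reference.
Source V1 fixes V_0 = 10 V.
KCL at each unknown node (sum of currents leaving = 0; resistances in Ω):
  Node 1: (V_1 - 10)/500 + (V_1 - 0)/40 = 0
Collecting terms: 0.027 × V_1 = 0.02  =>  V_1 = 0.7407 V
V_th = V_1 - V_2 = 0.7407 - 0 = 0.7407 V
Step 2 — R_th: zero the source — replace V1 by a short circuit (node 2 merges into node 0) — and find the resistance seen between A (node 1) and B (node 0).
Reduce the network between node 1 (A) and node 0 (B) by series/parallel combination:
  Rp1 = R1 ‖ R2 (parallel, both between nodes 0 and 1) = 1/(1/500 + 1/40) = 37.04 Ω
R_th = 37.04 Ω

Final answer: V_th = 0.7407 V, R_th = 37.04 Ω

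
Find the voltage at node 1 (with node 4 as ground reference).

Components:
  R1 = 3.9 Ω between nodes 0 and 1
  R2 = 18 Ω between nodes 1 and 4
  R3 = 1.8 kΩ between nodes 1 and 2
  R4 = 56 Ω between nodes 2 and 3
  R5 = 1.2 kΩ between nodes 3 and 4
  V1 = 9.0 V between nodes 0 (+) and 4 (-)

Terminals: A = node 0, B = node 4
Nodal analysis, taking node 4 as the 0 V reference.
Source V1 fixes V_0 = 9 V.
KCL at each unknown node (sum of currents leaving = 0; resistances in Ω):
  Node 1: (V_1 - 9)/3.9 + (V_1 - 0)/18 + (V_1 - V_2)/1800 = 0
  Node 2: (V_2 - V_1)/1800 + (V_2 - V_3)/56 = 0
  Node 3: (V_3 - V_2)/56 + (V_3 - 0)/1200 = 0
Collecting terms (coefficients in siemens):
  0.3125·V_1 - 0.0005556·V_2 = 2.308
  0.01841·V_2 - 0.0005556·V_1 - 0.01786·V_3 = 0
  0.01869·V_3 - 0.01786·V_2 = 0
Solving these 3 simultaneous equations (Gaussian elimination) gives:
  V_1 = 7.39 V, V_2 = 3.037 V, V_3 = 2.902 V
The requested potential is V_1 = 7.39 V.

Final answer: V_1 = 7.39 V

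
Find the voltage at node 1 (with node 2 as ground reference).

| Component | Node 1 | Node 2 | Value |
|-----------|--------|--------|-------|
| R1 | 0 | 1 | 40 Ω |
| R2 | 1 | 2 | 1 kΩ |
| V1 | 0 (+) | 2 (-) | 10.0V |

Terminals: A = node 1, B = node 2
Nodal analysis, taking node 2 as the 0 V reference.
Source V1 fixes V_0 = 10 V.
KCL at each unknown node (sum of currents leaving = 0; resistances in Ω):
  Node 1: (V_1 - 10)/40 + (V_1 - 0)/1000 = 0
Collecting terms: 0.026 × V_1 = 0.25  =>  V_1 = 9.615 V
The requested potential is V_1 = 9.615 V.

Final answer: V_1 = 9.615 V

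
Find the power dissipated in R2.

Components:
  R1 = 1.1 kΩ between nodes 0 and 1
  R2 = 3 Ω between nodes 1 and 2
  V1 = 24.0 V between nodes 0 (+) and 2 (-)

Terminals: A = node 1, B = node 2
Nodal analysis, taking node 2 as the 0 V reference.
Source V1 fixes V_0 = 24 V.
KCL at each unknown node (sum of currents leaving = 0; resistances in Ω):
  Node 1: (V_1 - 24)/1100 + (V_1 - 0)/3 = 0
Collecting terms: 0.3342 × V_1 = 0.02182  =>  V_1 = 0.06528 V
I_R2 = (V_1 - V_2)/R2 = (0.06528 - 0)/3 = 0.02176 A
P_R2 = I_R2² × R2 = (0.02176)² × 3 = 0.00142 W

Final answer: 0.00142 W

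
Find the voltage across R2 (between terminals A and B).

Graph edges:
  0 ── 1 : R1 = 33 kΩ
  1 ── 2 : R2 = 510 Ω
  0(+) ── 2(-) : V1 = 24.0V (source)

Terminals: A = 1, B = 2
R1 and R2 are in series across V1 (node 0 → node 1 → node 2), and the output A–B is taken across R2, so this is a voltage divider.
Series current: I = V1/(R1 + R2) = 24/(33000 + 510) = 24/33510 = 0.0007162 A
V_R2 = I × R2 = V1 × R2/(R1 + R2) = 24 × 510/33510 = 0.3653 V

Final answer: 0.3653 V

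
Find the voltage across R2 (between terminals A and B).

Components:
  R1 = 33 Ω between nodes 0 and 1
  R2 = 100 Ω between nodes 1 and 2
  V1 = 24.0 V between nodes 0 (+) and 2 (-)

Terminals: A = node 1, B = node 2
R1 and R2 are in series across V1 (node 0 → node 1 → node 2), and the output A–B is taken across R2, so this is a voltage divider.
Series current: I = V1/(R1 + R2) = 24/(33 + 100) = 24/133 = 0.1805 A
V_R2 = I × R2 = V1 × R2/(R1 + R2) = 24 × 100/133 = 18.05 V

Final answer: 18.05 V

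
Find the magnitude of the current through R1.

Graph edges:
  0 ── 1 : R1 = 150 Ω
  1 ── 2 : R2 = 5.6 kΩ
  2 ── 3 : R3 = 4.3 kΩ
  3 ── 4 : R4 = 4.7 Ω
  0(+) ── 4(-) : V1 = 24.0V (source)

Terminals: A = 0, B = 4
Nodal analysis, taking node 4 as the 0 V reference.
Source V1 fixes V_0 = 24 V.
KCL at each unknown node (sum of currents leaving = 0; resistances in Ω):
  Node 1: (V_1 - 24)/150 + (V_1 - V_2)/5600 = 0
  Node 2: (V_2 - V_1)/5600 + (V_2 - V_3)/4300 = 0
  Node 3: (V_3 - V_2)/4300 + (V_3 - 0)/4.7 = 0
Collecting terms (coefficients in siemens):
  0.006845·V_1 - 0.0001786·V_2 = 0.16
  0.0004111·V_2 - 0.0001786·V_1 - 0.0002326·V_3 = 0
  0.213·V_3 - 0.0002326·V_2 = 0
Solving these 3 simultaneous equations (Gaussian elimination) gives:
  V_1 = 23.64 V, V_2 = 10.28 V, V_3 = 0.01122 V
I_R1 = (V_0 - V_1)/R1 = (24 - 23.64)/150 = 0.002387 A
|I_R1| = 0.002387 A

Final answer: |I_R1| = 0.002387 A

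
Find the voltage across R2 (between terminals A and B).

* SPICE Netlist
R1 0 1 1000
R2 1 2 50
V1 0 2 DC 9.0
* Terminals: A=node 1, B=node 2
R1 and R2 are in series across V1 (node 0 → node 1 → node 2), and the output A–B is taken across R2, so this is a voltage divider.
Series current: I = V1/(R1 + R2) = 9/(1000 + 50) = 9/1050 = 0.008571 A
V_R2 = I × R2 = V1 × R2/(R1 + R2) = 9 × 50/1050 = 0.4286 V

Final answer: 0.4286 V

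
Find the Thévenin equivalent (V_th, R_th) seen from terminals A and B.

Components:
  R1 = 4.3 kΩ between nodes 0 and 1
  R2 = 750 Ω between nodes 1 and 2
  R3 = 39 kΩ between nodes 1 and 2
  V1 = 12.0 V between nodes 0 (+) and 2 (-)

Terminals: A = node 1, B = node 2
Step 1 — V_th is the open-circuit voltage V_A - V_B (nothing connected across the terminals).
Nodal analysis, taking node 2 as the 0 V reference.
Source V1 fixes V_0 = 12 V.
KCL at each unknown node (sum of currents leaving = 0; resistances in Ω):
  Node 1: (V_1 - 12)/4300 + (V_1 - 0)/750 + (V_1 - 0)/39000 = 0
Collecting terms: 0.001592 × V_1 = 0.002791  =>  V_1 = 1.753 V
V_th = V_1 - V_2 = 1.753 - 0 = 1.753 V
Step 2 — R_th: zero the source — replace V1 by a short circuit (node 2 merges into node 0) — and find the resistance seen between A (node 1) and B (node 0).
Reduce the network between node 1 (A) and node 0 (B) by series/parallel combination:
  Rp1 = R1 ‖ R2 ‖ R3 (parallel, all between nodes 0 and 1) = 1/(1/4300 + 1/750 + 1/39000) = 628.3 Ω
R_th = 628.3 Ω

Final answer: V_th = 1.753 V, R_th = 628.3 Ω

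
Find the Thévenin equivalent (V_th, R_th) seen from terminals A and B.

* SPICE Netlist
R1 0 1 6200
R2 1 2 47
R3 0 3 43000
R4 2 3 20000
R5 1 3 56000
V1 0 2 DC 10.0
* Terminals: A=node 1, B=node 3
Step 1 — V_th is the open-circuit voltage V_A - V_B (nothing connected across the terminals).
Nodal analysis, taking node 2 as the 0 V reference.
Source V1 fixes V_0 = 10 V.
KCL at each unknown node (sum of currents leaving = 0; resistances in Ω):
  Node 1: (V_1 - 10)/6200 + (V_1 - 0)/47 + (V_1 - V_3)/56000 = 0
  Node 3: (V_3 - 10)/43000 + (V_3 - 0)/20000 + (V_3 - V_1)/56000 = 0
Collecting terms (coefficients in siemens):
  0.02146·V_1 - 0.00001786·V_3 = 0.001613
  0.00009111·V_3 - 0.00001786·V_1 = 0.0002326
Determinant D = (0.02146)(0.00009111) - (-0.00001786)(-0.00001786) = 0.000001955
V_1 = [(0.001613)(0.00009111) - (-0.00001786)(0.0002326)]/D = 0.07731 V
V_3 = [(0.02146)(0.0002326) - (0.001613)(-0.00001786)]/D = 2.568 V
V_th = V_1 - V_3 = 0.07731 - 2.568 = -2.49 V
Step 2 — R_th: zero the source — replace V1 by a short circuit (node 2 merges into node 0) — and find the resistance seen between A (node 1) and B (node 3).
Reduce the network between node 1 (A) and node 3 (B) by series/parallel combination:
  Rp1 = R1 ‖ R2 (parallel, both between nodes 0 and 1) = 1/(1/6200 + 1/47) = 46.65 Ω
  Rp2 = R3 ‖ R4 (parallel, both between nodes 0 and 3) = 1/(1/43000 + 1/20000) = 13650 Ω
  Rs1 = Rp1 + Rp2 (series, joined only at node 0) = 46.65 + 13650 = 13700 Ω
  Rp3 = R5 ‖ Rs1 (parallel, both between nodes 1 and 3) = 1/(1/56000 + 1/13700) = 11010 Ω
R_th = 11.01 kΩ

Final answer: V_th = -2.49 V, R_th = 11.01 kΩ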